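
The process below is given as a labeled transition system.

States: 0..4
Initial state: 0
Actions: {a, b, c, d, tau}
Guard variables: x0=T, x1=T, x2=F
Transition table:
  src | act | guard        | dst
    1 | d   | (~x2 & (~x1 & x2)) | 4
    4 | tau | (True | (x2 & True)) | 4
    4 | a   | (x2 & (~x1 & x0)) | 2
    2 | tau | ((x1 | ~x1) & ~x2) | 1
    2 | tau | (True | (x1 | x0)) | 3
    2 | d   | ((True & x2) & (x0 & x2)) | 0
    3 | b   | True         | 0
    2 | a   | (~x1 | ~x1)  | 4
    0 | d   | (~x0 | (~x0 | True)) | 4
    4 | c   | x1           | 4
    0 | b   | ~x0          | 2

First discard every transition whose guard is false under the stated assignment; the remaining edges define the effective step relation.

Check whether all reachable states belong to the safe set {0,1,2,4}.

Answer: INVARIANT HOLDS

Trace:
Inv-set: {0,1,2,4}
Reachable = {0,4}
  0: ✓
  4: ✓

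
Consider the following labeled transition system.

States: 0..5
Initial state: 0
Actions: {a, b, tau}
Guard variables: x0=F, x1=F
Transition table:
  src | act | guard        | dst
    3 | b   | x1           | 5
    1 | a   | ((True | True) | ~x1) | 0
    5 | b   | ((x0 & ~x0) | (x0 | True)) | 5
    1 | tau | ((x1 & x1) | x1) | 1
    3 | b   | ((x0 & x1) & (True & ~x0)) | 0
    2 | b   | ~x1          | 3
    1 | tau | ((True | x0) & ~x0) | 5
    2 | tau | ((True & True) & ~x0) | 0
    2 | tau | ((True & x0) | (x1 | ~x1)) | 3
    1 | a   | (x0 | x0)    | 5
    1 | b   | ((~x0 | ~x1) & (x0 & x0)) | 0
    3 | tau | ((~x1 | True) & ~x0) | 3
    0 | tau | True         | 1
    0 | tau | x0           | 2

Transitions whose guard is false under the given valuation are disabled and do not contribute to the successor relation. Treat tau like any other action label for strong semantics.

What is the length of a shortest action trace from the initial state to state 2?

Answer: UNREACHABLE

Analysis:
Layered search for 2:
  Layer 0: {0}
  Layer 1: {1}
  Layer 2: {5}
2 never appears.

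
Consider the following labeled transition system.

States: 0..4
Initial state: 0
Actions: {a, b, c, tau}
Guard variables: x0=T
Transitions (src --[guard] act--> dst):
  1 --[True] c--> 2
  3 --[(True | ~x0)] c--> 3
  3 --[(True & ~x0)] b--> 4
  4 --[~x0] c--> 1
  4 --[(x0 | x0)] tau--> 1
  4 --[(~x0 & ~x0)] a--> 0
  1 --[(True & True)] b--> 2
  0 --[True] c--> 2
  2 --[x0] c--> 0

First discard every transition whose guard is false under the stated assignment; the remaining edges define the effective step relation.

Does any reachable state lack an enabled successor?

Reach set: {0,2}
  0: c→2  [1 exit(s)]
  2: c→0  [1 exit(s)]

Answer: DEADLOCK-FREE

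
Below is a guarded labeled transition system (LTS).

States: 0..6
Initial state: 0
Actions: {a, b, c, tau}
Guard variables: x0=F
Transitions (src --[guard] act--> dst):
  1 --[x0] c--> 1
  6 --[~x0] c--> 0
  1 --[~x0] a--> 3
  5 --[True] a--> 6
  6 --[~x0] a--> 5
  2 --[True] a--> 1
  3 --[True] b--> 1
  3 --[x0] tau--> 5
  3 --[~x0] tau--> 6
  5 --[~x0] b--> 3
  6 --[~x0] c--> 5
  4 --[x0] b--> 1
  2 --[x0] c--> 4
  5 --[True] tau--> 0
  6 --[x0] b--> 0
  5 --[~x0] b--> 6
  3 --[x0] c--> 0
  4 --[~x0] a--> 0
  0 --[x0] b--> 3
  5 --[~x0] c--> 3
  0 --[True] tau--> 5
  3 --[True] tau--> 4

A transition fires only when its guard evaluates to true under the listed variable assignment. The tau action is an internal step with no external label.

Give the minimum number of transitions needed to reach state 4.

Answer: 3

Working:
BFS to 4:
  depth 0: {0}
  depth 1: {5}
  depth 2: {3,6}
  depth 3: {1,4}
depth(4)=3, e.g. tau·b·tau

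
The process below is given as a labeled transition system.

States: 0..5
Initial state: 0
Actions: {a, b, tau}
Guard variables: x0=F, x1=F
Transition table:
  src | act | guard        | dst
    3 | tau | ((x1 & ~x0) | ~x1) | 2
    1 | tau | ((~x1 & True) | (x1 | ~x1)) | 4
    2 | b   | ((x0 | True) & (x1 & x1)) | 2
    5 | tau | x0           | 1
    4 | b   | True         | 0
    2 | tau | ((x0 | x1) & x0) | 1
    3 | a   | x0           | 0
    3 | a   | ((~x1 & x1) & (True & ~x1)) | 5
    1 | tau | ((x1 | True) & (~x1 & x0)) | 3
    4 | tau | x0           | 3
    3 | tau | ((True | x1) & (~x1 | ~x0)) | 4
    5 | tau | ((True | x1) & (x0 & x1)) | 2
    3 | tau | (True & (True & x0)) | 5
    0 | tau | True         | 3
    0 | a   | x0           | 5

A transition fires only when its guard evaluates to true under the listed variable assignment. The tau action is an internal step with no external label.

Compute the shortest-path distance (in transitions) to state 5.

Answer: UNREACHABLE

Analysis:
BFS to 5:
  depth 0: {0}
  depth 1: {3}
  depth 2: {2,4}
5 never appears.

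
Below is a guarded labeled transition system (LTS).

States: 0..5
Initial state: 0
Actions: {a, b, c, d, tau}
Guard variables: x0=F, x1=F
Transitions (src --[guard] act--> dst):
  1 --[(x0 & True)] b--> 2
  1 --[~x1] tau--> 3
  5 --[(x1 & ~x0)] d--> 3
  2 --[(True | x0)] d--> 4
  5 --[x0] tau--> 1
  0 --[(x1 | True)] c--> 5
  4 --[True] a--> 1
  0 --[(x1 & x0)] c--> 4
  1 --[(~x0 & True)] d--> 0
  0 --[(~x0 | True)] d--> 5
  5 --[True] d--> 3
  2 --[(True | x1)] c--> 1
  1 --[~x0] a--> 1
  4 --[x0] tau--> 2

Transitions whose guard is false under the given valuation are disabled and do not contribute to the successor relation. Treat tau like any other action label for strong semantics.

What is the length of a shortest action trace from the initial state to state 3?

Answer: 2

Working:
Breadth-first toward 3:
  Layer 0: {0}
  Layer 1: {5}
  Layer 2: {3}
3 enters at depth 2; path c·d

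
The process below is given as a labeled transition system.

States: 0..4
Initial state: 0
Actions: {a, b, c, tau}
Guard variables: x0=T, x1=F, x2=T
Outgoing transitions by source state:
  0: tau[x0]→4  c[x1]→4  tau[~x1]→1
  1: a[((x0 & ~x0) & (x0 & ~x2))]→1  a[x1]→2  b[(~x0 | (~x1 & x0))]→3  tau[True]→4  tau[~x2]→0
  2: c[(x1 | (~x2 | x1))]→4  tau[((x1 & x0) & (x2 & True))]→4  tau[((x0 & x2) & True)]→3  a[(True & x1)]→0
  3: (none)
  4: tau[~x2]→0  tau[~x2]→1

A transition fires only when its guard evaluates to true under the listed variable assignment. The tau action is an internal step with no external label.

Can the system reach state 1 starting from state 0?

Answer: REACHABLE

Working:
Guard filter leaves 5 enabled edge(s).
depth 0: {0}
depth 1: {1,4}  total {0,1,4}
depth 2: {3}  total {0,1,3,4}
Reachable = {0,1,3,4}
trace reaching 1: tau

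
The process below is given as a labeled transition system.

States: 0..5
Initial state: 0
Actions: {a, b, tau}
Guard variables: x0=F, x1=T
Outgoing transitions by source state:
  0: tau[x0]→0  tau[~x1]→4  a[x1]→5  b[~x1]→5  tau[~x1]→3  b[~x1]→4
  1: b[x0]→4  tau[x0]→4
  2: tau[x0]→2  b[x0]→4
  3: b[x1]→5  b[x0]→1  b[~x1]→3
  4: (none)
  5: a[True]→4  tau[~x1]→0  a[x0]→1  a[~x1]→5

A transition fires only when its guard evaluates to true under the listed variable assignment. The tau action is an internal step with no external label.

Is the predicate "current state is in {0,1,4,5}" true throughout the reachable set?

Allowed set {0,1,4,5}
R = {0,4,5}
  0: ✓
  4: ✓
  5: ✓

Answer: INVARIANT HOLDS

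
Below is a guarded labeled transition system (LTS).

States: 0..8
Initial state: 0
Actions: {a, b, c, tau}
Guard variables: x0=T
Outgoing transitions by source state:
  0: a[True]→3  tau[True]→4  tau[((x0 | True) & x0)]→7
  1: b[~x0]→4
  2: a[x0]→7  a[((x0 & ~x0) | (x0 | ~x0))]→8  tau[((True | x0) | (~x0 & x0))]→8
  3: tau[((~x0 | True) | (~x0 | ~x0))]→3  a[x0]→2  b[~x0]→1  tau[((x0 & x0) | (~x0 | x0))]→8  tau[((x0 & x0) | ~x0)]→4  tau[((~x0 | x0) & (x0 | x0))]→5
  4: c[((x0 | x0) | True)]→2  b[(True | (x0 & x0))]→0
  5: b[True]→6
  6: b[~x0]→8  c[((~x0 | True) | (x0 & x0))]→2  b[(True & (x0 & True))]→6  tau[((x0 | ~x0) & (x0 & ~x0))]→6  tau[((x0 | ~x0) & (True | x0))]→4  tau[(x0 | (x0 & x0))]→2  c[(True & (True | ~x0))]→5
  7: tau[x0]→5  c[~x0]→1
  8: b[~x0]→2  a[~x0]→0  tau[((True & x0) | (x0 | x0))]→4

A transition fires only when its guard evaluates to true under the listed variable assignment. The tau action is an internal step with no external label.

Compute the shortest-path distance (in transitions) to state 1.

Answer: UNREACHABLE

Trace:
Breadth-first toward 1:
  depth 0: {0}
  depth 1: {3,4,7}
  depth 2: {2,5,8}
  depth 3: {6}
1 never appears.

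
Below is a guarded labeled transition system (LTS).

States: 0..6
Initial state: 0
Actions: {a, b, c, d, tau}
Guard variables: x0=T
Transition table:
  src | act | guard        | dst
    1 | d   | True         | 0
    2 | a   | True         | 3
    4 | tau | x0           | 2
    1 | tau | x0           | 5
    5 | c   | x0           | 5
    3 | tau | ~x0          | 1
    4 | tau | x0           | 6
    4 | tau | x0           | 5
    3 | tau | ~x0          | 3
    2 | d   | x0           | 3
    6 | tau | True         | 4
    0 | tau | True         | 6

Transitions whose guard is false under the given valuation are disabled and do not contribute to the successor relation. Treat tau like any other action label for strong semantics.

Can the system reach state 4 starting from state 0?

Answer: REACHABLE

Analysis:
10 transition(s) survive guard evaluation.
L0 = {0}
L1 = {6}  now seen {0,6}
L2 = {4}  now seen {0,4,6}
L3 = {2,5}  now seen {0,2,4,5,6}
L4 = {3}  now seen {0,2,3,4,5,6}
R = {0,2,3,4,5,6}
witness 4: tau·tau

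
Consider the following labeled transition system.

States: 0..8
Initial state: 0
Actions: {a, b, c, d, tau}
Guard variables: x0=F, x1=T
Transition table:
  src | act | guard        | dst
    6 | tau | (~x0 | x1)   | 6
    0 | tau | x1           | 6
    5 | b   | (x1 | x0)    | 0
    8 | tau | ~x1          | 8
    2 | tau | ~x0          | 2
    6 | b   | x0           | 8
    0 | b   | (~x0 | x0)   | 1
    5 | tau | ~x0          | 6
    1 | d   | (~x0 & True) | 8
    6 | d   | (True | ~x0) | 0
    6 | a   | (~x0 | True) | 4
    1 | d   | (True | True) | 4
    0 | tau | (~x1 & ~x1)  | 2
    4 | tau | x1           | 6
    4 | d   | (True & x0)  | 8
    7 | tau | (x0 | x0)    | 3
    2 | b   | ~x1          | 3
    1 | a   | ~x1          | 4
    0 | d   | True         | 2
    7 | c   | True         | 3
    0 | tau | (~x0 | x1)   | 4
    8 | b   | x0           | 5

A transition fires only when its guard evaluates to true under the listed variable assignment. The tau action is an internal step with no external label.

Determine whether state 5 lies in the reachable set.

Answer: UNREACHABLE

Trace:
14 transition(s) survive guard evaluation.
L0 = {0}
L1 = {1,2,4,6}  cumulative {0,1,2,4,6}
L2 = {8}  cumulative {0,1,2,4,6,8}
Reach set: {0,1,2,4,6,8}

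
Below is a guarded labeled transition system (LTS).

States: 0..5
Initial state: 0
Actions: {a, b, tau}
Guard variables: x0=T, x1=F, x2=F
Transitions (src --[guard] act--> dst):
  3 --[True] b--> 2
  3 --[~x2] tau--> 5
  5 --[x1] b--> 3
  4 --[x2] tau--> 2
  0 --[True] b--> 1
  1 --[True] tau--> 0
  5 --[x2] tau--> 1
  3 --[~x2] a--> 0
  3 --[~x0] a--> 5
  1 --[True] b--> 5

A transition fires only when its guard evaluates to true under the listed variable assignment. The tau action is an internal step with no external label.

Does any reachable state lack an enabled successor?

Answer: DEADLOCK at state 5

Analysis:
R = {0,1,5}
  0: b→1  [deg 1]
  1: b→5  tau→0  [deg 2]
  5: ∅  [STUCK]
witness 5: b·b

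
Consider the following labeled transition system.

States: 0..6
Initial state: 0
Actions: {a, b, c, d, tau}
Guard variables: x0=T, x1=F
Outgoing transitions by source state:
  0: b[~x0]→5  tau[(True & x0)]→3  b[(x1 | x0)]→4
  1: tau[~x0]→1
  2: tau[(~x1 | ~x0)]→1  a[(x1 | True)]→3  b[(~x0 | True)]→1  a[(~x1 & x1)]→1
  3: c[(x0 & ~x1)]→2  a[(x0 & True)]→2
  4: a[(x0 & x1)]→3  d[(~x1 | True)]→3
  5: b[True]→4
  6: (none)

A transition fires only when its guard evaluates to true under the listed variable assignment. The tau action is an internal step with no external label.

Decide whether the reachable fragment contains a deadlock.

R = {0,1,2,3,4}
  0: b→4  tau→3  [deg 2]
  1: ∅  [deadlock]
  2: a→3  b→1  tau→1  [deg 3]
  3: a→2  c→2  [deg 2]
  4: d→3  [deg 1]
witness 1: tau·c·tau

Answer: DEADLOCK at state 1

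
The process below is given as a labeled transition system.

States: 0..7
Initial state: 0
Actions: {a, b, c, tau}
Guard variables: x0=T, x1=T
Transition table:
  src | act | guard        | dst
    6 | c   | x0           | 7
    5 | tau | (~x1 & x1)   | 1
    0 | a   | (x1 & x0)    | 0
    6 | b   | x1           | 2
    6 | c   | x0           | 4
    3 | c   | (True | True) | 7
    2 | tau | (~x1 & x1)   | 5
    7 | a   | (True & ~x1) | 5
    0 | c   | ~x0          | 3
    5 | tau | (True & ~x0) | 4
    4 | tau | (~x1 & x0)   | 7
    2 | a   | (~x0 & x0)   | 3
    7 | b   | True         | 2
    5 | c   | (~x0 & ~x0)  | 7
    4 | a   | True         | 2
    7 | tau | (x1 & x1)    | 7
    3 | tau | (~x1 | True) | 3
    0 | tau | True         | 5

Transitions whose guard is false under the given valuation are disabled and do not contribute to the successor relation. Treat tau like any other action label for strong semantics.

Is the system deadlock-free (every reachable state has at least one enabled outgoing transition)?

Reachable = {0,5}
  0: a→0  tau→5  [2 out]
  5: ∅  [no exit]
trace reaching 5: tau

Answer: DEADLOCK at state 5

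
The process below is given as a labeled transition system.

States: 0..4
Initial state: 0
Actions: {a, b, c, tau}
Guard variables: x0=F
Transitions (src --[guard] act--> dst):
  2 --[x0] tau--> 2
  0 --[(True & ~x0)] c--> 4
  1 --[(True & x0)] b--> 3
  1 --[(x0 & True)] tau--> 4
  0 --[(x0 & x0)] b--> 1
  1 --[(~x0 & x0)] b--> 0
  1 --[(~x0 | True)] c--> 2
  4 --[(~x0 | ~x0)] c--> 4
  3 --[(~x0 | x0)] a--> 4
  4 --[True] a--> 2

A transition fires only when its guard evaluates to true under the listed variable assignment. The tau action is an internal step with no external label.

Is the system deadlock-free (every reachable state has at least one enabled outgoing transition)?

Answer: DEADLOCK at state 2

Working:
Reachable = {0,2,4}
  0: c→4  [1 out]
  2: ∅  [no exit]
  4: a→2  c→4  [2 out]
Path to 2: c·a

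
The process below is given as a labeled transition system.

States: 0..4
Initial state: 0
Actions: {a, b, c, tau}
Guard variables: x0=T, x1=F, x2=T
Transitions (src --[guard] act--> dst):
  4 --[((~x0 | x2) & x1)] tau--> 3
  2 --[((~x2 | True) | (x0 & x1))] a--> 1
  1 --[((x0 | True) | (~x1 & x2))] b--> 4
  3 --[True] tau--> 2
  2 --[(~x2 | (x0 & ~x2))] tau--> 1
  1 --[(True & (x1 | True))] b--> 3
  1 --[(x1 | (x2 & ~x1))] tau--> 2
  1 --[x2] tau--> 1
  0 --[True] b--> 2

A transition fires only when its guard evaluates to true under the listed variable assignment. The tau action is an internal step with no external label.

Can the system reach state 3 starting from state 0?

Answer: REACHABLE

Working:
After dropping false guards: 7 live edges.
depth 0: {0}
depth 1: {2}  cumulative {0,2}
depth 2: {1}  cumulative {0,1,2}
depth 3: {3,4}  cumulative {0,1,2,3,4}
R = {0,1,2,3,4}
trace reaching 3: b·a·b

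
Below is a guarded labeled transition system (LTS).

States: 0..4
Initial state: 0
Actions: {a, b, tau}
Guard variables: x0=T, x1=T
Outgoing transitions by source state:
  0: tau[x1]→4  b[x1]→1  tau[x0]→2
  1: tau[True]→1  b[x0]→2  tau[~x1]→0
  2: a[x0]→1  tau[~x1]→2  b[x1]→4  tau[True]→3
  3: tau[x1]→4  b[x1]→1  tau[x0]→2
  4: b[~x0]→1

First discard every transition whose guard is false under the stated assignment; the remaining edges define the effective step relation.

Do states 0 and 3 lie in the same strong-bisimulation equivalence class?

Answer: BISIMILAR

Trace:
Bisimulation quotient by refinement:
  π0 = {{0,1,2,3,4}}
  π1 = {{0,1,3},{2},{4}}
  π2 = {{0,3},{1},{2},{4}}
stable after 3 split(s): 4 block(s)
[0]={0,3}  [3]={0,3}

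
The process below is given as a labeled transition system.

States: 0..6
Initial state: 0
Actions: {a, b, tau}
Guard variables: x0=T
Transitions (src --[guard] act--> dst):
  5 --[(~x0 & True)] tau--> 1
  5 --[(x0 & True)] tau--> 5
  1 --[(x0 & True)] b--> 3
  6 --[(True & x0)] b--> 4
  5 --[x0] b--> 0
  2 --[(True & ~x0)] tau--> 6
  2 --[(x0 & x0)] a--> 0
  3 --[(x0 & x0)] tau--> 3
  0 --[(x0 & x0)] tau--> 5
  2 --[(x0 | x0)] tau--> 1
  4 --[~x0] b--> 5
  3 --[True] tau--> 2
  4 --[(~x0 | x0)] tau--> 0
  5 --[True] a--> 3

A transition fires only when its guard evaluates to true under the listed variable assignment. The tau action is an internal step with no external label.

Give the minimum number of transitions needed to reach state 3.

Breadth-first toward 3:
  Layer 0: {0}
  Layer 1: {5}
  Layer 2: {3}
3 enters at depth 2; path tau·a

Answer: 2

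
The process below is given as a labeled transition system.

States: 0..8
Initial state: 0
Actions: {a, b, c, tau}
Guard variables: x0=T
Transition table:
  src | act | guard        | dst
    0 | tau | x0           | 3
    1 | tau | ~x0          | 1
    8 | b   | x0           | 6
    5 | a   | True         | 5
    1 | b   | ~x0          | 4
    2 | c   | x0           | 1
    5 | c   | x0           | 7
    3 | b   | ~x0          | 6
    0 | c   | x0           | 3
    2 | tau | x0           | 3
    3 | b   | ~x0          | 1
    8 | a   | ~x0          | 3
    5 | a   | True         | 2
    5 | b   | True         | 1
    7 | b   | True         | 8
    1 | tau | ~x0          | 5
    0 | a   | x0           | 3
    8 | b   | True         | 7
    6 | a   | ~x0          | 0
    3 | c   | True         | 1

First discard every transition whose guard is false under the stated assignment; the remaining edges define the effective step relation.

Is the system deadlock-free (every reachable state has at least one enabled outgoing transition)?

Reachable = {0,1,3}
  0: a→3  c→3  tau→3  [3 exit(s)]
  1: ∅  [no exit]
  3: c→1  [1 exit(s)]
witness 1: tau·c

Answer: DEADLOCK at state 1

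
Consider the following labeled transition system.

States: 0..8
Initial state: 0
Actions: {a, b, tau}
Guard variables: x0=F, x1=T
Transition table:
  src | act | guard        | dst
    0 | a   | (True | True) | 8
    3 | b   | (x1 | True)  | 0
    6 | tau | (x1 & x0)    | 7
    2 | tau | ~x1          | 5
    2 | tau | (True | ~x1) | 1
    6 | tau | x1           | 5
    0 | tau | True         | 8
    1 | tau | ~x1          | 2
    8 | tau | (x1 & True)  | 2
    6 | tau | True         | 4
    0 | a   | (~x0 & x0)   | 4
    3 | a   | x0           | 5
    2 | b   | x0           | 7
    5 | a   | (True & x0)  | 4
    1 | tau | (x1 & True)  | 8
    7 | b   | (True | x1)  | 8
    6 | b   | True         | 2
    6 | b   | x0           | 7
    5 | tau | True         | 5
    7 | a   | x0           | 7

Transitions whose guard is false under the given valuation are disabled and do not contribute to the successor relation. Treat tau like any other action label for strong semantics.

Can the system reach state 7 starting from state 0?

Answer: UNREACHABLE

Working:
Guard filter leaves 11 enabled edge(s).
Layer 0: {0}
Layer 1: {8}  total {0,8}
Layer 2: {2}  total {0,2,8}
Layer 3: {1}  total {0,1,2,8}
Reach set: {0,1,2,8}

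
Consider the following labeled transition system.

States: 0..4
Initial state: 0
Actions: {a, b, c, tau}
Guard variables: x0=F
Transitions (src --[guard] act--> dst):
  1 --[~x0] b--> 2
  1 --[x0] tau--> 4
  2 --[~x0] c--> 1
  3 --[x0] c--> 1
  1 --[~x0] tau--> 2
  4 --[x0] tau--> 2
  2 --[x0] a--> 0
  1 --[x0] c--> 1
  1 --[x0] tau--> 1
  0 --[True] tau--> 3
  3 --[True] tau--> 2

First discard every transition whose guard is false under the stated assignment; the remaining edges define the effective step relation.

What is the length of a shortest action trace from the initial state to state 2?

Layered search for 2:
  depth 0: {0}
  depth 1: {3}
  depth 2: {2}
2 enters at depth 2; path tau·tau

Answer: 2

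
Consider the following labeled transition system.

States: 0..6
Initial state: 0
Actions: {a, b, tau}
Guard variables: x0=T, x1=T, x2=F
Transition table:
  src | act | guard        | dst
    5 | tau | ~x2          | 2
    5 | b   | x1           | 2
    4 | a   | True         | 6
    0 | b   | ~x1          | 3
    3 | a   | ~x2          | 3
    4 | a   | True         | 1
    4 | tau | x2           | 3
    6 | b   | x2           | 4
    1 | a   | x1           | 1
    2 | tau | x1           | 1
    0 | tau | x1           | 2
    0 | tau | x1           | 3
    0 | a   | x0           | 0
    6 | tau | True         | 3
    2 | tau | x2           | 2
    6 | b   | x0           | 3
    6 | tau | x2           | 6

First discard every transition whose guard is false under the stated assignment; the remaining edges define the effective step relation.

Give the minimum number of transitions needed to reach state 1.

Answer: 2

Analysis:
Breadth-first toward 1:
  L0 = {0}
  L1 = {2,3}
  L2 = {1}
1 enters at depth 2; path tau·tau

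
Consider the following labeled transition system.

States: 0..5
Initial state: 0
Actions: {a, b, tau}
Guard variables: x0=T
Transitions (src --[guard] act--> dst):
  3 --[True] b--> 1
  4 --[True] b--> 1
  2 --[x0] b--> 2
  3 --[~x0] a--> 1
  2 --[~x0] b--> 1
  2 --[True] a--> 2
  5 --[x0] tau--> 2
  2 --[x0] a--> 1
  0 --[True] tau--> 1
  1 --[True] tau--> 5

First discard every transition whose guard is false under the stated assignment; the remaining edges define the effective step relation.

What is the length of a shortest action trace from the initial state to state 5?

Breadth-first toward 5:
  depth 0: {0}
  depth 1: {1}
  depth 2: {5}
first hit 5 at d=2 via tau·tau

Answer: 2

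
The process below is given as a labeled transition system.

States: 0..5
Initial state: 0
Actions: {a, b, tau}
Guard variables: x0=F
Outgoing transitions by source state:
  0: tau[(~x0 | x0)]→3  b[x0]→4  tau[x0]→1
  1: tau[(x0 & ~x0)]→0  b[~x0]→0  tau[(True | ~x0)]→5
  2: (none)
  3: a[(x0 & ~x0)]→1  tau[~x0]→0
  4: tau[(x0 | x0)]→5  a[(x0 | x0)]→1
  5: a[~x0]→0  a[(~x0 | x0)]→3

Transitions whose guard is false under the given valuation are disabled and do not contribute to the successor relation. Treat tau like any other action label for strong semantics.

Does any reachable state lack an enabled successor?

Answer: DEADLOCK-FREE

Analysis:
R = {0,3}
  0: tau→3  [1 out]
  3: tau→0  [1 out]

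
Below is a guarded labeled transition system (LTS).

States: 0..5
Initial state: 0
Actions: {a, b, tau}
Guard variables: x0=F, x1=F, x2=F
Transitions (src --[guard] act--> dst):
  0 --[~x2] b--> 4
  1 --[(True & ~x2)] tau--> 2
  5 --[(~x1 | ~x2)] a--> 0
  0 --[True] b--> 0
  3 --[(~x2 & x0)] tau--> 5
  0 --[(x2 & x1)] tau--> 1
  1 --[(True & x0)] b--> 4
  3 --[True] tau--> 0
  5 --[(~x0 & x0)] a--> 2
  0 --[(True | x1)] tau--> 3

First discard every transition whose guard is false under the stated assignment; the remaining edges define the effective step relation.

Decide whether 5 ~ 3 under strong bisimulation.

Bisimulation quotient by refinement:
  π0 = {{0,1,2,3,4,5}}
  π1 = {{0},{1,3},{2,4},{5}}
  π2 = {{0},{1},{2,4},{3},{5}}
Fixed point at round 3; 5 class(es).
[5]={5}  [3]={3}

Answer: NOT BISIMILAR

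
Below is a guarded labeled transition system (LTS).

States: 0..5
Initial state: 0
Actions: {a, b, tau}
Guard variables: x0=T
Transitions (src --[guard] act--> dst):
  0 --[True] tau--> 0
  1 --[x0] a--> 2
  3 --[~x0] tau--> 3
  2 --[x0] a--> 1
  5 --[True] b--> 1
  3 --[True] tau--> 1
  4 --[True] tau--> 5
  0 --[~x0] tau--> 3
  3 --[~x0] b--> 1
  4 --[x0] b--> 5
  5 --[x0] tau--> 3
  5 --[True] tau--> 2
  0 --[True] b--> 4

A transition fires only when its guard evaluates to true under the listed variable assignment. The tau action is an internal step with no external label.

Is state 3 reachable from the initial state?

Answer: REACHABLE

Trace:
10 transition(s) survive guard evaluation.
depth 0: {0}
depth 1: {4}  total {0,4}
depth 2: {5}  total {0,4,5}
depth 3: {1,2,3}  total {0,1,2,3,4,5}
R = {0,1,2,3,4,5}
Path to 3: b·tau·tau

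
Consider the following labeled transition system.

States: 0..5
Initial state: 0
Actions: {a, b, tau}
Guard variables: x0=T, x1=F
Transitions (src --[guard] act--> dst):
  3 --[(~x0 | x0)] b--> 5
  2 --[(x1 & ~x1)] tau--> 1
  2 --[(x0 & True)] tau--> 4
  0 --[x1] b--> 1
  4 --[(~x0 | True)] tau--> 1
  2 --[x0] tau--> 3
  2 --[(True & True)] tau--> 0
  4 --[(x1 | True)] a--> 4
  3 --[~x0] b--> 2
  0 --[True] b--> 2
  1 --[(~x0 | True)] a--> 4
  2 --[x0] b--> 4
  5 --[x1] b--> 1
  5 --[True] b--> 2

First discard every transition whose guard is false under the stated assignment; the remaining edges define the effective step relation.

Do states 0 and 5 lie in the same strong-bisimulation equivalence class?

Answer: BISIMILAR

Trace:
Refine partition for ~:
  round 0: {{0,1,2,3,4,5}}
  round 1: {{0,3,5},{1},{2},{4}}
  round 2: {{0,5},{1},{2},{3},{4}}
stable after 3 split(s): 5 block(s)
0∈{0,5}, 5∈{0,5}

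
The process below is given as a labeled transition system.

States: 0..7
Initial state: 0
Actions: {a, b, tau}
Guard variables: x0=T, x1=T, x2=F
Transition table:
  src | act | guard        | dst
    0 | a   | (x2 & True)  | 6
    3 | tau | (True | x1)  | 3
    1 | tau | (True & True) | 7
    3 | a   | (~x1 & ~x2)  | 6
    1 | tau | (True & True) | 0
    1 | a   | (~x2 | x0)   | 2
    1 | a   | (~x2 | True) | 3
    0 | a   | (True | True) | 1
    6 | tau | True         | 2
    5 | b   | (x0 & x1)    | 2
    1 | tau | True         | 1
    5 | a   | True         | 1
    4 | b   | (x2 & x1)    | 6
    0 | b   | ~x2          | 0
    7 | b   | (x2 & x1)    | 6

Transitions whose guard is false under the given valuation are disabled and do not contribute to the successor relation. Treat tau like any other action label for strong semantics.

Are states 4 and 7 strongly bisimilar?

Answer: BISIMILAR

Analysis:
Refine partition for ~:
  π0 = {{0,1,2,3,4,5,6,7}}
  π1 = {{0,5},{1},{2,4,7},{3,6}}
  π2 = {{0},{1},{2,4,7},{3},{5},{6}}
stable after 3 split(s): 6 block(s)
[4]={2,4,7}  [7]={2,4,7}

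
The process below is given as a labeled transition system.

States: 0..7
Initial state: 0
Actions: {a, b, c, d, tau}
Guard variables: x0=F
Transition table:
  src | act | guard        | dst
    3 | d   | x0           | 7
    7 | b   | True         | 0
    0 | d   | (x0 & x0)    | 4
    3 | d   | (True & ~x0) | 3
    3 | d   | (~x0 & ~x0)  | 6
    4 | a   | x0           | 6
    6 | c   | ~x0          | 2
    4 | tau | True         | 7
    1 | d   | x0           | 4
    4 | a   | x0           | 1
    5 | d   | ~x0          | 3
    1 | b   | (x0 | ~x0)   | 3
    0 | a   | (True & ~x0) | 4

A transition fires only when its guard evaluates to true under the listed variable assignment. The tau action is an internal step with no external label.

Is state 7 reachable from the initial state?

Answer: REACHABLE

Trace:
8 transition(s) survive guard evaluation.
depth 0: {0}
depth 1: {4}  total {0,4}
depth 2: {7}  total {0,4,7}
R = {0,4,7}
Path to 7: a·tau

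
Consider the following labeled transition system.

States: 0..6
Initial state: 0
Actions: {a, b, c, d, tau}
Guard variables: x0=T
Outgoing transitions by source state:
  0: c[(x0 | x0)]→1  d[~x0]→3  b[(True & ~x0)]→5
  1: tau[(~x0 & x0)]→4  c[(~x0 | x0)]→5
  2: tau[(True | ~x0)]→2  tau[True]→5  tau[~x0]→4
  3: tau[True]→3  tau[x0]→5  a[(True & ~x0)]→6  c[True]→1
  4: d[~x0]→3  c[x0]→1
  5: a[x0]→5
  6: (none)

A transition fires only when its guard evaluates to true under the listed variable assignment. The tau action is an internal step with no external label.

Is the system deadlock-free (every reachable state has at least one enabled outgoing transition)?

Answer: DEADLOCK-FREE

Trace:
Reachable = {0,1,5}
  0: c→1  [1 exit(s)]
  1: c→5  [1 exit(s)]
  5: a→5  [1 exit(s)]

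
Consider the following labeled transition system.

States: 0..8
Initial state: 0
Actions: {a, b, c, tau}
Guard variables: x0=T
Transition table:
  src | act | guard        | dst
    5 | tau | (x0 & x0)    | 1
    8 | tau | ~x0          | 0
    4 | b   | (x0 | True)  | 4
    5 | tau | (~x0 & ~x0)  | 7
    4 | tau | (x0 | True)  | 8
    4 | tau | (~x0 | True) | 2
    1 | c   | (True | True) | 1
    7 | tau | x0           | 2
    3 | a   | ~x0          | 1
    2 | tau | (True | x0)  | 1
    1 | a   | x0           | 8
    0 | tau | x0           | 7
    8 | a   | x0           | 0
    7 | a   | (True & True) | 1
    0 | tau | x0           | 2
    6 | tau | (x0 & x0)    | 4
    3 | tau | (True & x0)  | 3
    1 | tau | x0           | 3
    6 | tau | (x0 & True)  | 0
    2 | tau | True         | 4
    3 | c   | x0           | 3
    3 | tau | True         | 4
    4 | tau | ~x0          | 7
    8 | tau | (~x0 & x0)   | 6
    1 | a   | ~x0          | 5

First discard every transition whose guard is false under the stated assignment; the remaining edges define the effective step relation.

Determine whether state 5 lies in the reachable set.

Answer: UNREACHABLE

Analysis:
19 transition(s) survive guard evaluation.
depth 0: {0}
depth 1: {2,7}  now seen {0,2,7}
depth 2: {1,4}  now seen {0,1,2,4,7}
depth 3: {3,8}  now seen {0,1,2,3,4,7,8}
Reachable = {0,1,2,3,4,7,8}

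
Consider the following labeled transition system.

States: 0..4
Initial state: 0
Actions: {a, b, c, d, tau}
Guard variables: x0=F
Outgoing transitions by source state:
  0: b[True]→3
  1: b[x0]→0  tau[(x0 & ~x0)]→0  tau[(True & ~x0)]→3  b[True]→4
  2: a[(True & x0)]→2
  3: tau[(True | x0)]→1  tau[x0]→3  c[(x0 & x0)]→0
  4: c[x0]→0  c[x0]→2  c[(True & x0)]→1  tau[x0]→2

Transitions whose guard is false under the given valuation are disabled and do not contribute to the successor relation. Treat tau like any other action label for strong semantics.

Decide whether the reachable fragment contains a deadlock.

Answer: DEADLOCK at state 4

Analysis:
Reach set: {0,1,3,4}
  0: b→3  [deg 1]
  1: b→4  tau→3  [deg 2]
  3: tau→1  [deg 1]
  4: ∅  [STUCK]
trace reaching 4: b·tau·b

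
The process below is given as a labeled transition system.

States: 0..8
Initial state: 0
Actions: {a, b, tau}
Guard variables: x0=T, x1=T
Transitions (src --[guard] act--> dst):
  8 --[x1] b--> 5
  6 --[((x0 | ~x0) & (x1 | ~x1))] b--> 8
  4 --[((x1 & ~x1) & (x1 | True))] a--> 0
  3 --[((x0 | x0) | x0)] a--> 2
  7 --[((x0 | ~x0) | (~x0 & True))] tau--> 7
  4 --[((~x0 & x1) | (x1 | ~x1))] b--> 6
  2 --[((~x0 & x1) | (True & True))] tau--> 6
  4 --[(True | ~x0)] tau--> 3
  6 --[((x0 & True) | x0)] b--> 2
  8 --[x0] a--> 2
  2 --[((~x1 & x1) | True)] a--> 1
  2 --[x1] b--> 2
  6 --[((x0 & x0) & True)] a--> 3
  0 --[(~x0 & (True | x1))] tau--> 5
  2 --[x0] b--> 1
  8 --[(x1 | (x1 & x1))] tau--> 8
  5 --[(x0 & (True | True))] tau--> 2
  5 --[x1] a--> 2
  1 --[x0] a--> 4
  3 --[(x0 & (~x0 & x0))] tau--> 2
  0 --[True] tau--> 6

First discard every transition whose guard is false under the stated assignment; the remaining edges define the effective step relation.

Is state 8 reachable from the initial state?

Answer: REACHABLE

Trace:
After dropping false guards: 18 live edges.
depth 0: {0}
depth 1: {6}  cumulative {0,6}
depth 2: {2,3,8}  cumulative {0,2,3,6,8}
depth 3: {1,5}  cumulative {0,1,2,3,5,6,8}
depth 4: {4}  cumulative {0,1,2,3,4,5,6,8}
Reach set: {0,1,2,3,4,5,6,8}
witness 8: tau·b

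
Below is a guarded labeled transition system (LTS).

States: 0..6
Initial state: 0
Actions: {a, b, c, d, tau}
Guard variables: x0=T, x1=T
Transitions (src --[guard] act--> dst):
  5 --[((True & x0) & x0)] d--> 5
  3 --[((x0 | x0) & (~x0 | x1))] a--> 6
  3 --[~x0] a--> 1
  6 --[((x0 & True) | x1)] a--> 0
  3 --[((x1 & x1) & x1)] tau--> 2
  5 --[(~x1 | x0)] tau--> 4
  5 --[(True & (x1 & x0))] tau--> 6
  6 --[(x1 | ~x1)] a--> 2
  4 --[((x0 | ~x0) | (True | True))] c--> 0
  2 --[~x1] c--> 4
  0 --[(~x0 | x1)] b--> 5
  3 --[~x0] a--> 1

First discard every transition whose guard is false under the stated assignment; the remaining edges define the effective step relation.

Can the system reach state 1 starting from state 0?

Answer: UNREACHABLE

Trace:
Guard filter leaves 9 enabled edge(s).
depth 0: {0}
depth 1: {5}  now seen {0,5}
depth 2: {4,6}  now seen {0,4,5,6}
depth 3: {2}  now seen {0,2,4,5,6}
R = {0,2,4,5,6}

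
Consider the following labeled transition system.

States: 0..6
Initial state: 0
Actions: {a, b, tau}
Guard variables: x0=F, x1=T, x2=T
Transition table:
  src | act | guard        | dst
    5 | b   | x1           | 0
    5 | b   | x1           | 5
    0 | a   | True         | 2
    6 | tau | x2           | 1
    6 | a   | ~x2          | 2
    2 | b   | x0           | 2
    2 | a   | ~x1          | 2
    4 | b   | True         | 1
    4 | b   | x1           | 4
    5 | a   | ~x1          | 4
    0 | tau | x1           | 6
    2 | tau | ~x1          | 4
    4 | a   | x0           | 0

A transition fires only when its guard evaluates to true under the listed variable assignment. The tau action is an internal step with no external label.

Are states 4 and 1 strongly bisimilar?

Answer: NOT BISIMILAR

Analysis:
Compute ~ classes (split until stable):
  π0 = {{0,1,2,3,4,5,6}}
  π1 = {{0},{1,2,3},{4,5},{6}}
  π2 = {{0},{1,2,3},{4},{5},{6}}
stable after 3 split(s): 5 block(s)
4∈{4}, 1∈{1,2,3}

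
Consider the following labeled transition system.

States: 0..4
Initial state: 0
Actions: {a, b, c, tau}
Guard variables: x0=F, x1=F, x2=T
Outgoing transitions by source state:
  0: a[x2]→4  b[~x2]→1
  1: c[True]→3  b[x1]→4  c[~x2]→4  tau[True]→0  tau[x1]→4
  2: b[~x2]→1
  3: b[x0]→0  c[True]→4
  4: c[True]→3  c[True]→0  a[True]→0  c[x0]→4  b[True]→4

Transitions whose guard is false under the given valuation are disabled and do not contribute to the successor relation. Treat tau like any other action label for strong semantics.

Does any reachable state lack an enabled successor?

Answer: DEADLOCK-FREE

Trace:
Reachable = {0,3,4}
  0: a→4  [1 out]
  3: c→4  [1 out]
  4: a→0  b→4  c→0  c→3  [4 out]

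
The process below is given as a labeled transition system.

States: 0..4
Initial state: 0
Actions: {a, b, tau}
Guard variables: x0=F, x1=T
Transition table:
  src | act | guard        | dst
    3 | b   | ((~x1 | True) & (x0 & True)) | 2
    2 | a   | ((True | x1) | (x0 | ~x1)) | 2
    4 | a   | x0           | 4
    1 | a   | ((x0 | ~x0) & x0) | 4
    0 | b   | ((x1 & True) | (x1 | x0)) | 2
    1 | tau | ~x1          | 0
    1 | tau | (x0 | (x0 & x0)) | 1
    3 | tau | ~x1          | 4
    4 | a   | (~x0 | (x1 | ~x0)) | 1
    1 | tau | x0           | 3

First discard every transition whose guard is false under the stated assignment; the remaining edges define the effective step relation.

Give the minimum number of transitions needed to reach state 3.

BFS to 3:
  L0 = {0}
  L1 = {2}
3 never appears.

Answer: UNREACHABLE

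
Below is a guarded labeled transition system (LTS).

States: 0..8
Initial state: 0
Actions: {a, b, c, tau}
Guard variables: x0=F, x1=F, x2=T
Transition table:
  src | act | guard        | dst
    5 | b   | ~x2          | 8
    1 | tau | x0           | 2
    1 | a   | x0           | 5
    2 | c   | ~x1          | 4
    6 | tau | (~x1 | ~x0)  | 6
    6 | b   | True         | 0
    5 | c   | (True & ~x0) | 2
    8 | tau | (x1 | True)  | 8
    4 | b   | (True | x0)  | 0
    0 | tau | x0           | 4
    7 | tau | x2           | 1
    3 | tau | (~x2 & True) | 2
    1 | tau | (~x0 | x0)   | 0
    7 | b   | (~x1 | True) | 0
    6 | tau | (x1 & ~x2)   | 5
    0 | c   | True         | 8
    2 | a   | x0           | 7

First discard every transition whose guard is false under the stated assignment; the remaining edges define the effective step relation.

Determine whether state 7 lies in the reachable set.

10 transition(s) survive guard evaluation.
Layer 0: {0}
Layer 1: {8}  now seen {0,8}
Reach set: {0,8}

Answer: UNREACHABLE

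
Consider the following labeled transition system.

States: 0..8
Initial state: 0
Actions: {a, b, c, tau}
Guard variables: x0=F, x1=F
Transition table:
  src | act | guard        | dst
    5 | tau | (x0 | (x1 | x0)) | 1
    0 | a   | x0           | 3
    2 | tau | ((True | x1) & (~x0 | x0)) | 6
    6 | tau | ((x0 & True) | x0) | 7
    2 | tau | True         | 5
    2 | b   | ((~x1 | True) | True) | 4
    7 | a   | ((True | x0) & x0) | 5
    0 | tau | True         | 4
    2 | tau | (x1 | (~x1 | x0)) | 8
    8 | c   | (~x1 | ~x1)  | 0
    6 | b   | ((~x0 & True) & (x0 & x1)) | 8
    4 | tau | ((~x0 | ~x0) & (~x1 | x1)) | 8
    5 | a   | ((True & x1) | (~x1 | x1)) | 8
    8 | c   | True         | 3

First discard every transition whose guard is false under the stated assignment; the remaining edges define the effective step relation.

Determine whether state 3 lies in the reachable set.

Guard filter leaves 9 enabled edge(s).
Layer 0: {0}
Layer 1: {4}  now seen {0,4}
Layer 2: {8}  now seen {0,4,8}
Layer 3: {3}  now seen {0,3,4,8}
R = {0,3,4,8}
trace reaching 3: tau·tau·c

Answer: REACHABLE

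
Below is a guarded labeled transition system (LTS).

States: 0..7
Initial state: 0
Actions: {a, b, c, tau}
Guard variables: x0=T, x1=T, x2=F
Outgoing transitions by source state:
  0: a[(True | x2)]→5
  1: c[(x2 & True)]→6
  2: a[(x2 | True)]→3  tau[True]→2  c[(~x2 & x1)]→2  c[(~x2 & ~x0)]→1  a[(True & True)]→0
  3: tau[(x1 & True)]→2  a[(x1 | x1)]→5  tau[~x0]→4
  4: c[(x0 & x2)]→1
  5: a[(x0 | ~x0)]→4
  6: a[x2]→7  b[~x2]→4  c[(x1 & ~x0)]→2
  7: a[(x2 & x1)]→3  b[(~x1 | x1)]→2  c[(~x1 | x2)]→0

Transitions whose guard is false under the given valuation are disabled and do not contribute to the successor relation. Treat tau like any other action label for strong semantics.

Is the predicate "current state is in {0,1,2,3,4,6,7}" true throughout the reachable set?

Inv-set: {0,1,2,3,4,6,7}
R = {0,4,5}
  0: ✓
  4: ✓
  5: ✗ unsafe
counterexample path to 5: a

Answer: INVARIANT VIOLATED at state 5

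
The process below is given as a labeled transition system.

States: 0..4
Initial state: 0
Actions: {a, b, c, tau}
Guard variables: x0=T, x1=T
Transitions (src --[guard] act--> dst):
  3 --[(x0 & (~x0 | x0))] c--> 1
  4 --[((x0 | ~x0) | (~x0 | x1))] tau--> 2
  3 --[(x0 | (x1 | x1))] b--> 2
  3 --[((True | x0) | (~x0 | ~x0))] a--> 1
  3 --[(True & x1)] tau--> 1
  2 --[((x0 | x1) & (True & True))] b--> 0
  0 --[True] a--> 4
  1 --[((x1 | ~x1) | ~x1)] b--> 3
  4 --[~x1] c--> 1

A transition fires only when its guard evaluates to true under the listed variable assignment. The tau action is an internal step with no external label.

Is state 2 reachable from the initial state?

After dropping false guards: 8 live edges.
depth 0: {0}
depth 1: {4}  total {0,4}
depth 2: {2}  total {0,2,4}
Reach set: {0,2,4}
Path to 2: a·tau

Answer: REACHABLE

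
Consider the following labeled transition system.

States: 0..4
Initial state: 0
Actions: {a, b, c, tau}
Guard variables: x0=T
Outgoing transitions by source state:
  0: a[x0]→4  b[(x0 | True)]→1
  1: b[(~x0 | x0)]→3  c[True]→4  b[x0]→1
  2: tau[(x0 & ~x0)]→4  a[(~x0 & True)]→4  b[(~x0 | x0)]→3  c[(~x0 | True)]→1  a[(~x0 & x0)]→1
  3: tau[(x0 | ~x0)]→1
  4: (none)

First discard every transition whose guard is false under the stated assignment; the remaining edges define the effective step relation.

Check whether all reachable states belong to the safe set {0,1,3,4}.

Answer: INVARIANT HOLDS

Trace:
Inv-set: {0,1,3,4}
Reachable = {0,1,3,4}
  0: ✓
  1: ✓
  3: ✓
  4: ✓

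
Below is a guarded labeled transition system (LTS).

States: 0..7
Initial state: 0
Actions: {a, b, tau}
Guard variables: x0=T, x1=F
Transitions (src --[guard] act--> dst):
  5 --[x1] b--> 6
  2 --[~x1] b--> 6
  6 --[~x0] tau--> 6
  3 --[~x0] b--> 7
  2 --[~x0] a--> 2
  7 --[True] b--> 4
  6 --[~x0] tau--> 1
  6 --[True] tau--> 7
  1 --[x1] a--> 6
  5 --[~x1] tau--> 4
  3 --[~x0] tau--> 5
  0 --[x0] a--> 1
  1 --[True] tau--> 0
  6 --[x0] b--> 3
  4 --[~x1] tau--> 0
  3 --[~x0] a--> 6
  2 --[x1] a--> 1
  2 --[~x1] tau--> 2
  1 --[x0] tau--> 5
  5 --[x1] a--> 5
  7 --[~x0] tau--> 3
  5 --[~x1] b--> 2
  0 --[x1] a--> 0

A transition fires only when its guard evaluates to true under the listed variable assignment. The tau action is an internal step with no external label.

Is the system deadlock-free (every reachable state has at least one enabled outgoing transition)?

Reachable = {0,1,2,3,4,5,6,7}
  0: a→1  [1 out]
  1: tau→0  tau→5  [2 out]
  2: b→6  tau→2  [2 out]
  3: ∅  [deadlock]
  4: tau→0  [1 out]
  5: b→2  tau→4  [2 out]
  6: b→3  tau→7  [2 out]
  7: b→4  [1 out]
trace reaching 3: a·tau·b·b·b

Answer: DEADLOCK at state 3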